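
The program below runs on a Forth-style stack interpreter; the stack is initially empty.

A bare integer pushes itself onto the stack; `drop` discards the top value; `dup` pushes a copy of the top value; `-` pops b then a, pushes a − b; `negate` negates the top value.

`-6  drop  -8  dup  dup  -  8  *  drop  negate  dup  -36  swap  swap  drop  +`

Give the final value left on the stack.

16

-6     → -6
drop   → (empty)
-8     → -8
dup    → -8 -8
dup    → -8 -8 -8
-      → -8 0
8      → -8 0 8
*      → -8 0
drop   → -8
negate → 8
dup    → 8 8
-36    → 8 8 -36
swap   → 8 -36 8
swap   → 8 8 -36
drop   → 8 8
+      → 16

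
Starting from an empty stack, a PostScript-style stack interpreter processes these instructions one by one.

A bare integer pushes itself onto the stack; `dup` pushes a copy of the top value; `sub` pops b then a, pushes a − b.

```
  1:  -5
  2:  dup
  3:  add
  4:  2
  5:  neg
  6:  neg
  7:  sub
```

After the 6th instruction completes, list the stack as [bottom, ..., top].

-5  → [-5]
dup → [-5, -5]
add → [-10]
2   → [-10, 2]
neg → [-10, -2]
neg → [-10, 2]

[-10, 2]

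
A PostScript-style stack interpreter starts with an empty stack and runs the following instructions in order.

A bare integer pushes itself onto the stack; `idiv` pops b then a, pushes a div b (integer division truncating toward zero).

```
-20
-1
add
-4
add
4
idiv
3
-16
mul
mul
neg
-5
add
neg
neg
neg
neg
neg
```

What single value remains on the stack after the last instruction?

-20  : [-20]
-1   : [-20, -1]
add  : [-21]
-4   : [-21, -4]
add  : [-25]
4    : [-25, 4]
idiv : [-6]
3    : [-6, 3]
-16  : [-6, 3, -16]
mul  : [-6, -48]
mul  : [288]
neg  : [-288]
-5   : [-288, -5]
add  : [-293]
neg  : [293]
neg  : [-293]
neg  : [293]
neg  : [-293]
neg  : [293]

293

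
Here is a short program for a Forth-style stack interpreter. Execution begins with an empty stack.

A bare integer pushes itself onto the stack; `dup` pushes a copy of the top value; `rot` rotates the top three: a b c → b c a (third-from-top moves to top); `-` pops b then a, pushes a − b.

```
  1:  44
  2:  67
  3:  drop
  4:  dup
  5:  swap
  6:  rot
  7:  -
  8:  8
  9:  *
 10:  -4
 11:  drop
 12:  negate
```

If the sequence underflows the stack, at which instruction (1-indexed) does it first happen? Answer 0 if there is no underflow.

44   : 44
67   : 44 67
drop : 44
dup  : 44 44
swap : 44 44
rot  — needs 3 operands, stack has 2 → underflow

6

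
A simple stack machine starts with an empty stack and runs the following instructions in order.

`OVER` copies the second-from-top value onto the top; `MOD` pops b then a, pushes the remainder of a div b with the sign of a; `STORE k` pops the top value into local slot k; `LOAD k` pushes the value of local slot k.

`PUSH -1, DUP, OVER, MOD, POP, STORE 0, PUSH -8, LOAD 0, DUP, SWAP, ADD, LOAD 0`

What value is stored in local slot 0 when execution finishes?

-1

PUSH -1 -> -1
DUP     -> -1 -1
OVER    -> -1 -1 -1
MOD     -> -1 0
POP     -> -1
STORE 0 -> (empty)
PUSH -8 -> -8
LOAD 0  -> -8 -1
DUP     -> -8 -1 -1
SWAP    -> -8 -1 -1
ADD     -> -8 -2
LOAD 0  -> -8 -2 -1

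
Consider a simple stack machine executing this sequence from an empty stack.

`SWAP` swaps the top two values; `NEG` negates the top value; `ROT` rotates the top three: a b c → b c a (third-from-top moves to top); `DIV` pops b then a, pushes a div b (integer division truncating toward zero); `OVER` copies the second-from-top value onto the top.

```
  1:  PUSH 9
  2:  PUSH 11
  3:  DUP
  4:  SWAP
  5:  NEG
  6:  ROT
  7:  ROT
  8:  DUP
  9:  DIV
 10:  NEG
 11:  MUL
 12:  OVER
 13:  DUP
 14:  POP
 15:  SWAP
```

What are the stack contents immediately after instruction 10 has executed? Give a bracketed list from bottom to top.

[-11, 9, -1]

PUSH 9   9
PUSH 11  9 11
DUP      9 11 11
SWAP     9 11 11
NEG      9 11 -11
ROT      11 -11 9
ROT      -11 9 11
DUP      -11 9 11 11
DIV      -11 9 1
NEG      -11 9 -1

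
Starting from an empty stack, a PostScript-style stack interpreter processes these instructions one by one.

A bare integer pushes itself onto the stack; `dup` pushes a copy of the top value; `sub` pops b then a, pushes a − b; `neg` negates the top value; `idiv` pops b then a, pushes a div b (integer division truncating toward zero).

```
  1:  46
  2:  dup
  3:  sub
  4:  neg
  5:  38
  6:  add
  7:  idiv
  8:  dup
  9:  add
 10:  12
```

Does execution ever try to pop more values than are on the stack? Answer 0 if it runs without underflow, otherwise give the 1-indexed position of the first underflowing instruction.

7

46   [46]
dup  [46, 46]
sub  [0]
neg  [0]
38   [0, 38]
add  [38]
idiv  — needs 2 operands, stack has 1 → underflow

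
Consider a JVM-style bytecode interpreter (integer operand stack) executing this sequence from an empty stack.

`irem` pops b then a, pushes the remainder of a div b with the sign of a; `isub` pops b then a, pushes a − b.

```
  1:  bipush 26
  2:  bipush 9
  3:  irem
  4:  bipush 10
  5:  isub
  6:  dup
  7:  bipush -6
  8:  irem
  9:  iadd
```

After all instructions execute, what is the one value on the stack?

-4

bipush 26 -> 26
bipush 9  -> 26 9
irem      -> 8
bipush 10 -> 8 10
isub      -> -2
dup       -> -2 -2
bipush -6 -> -2 -2 -6
irem      -> -2 -2
iadd      -> -4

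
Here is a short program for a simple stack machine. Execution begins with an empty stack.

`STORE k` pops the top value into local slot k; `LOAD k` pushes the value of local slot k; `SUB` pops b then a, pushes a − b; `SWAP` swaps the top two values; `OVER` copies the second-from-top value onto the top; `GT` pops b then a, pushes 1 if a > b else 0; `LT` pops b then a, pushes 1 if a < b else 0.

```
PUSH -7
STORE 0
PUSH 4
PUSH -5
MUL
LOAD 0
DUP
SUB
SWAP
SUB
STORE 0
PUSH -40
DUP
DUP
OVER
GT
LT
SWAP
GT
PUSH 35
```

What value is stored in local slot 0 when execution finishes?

20

PUSH -7  : [-7]
STORE 0  : []
PUSH 4   : [4]
PUSH -5  : [4, -5]
MUL      : [-20]
LOAD 0   : [-20, -7]
DUP      : [-20, -7, -7]
SUB      : [-20, 0]
SWAP     : [0, -20]
SUB      : [20]
STORE 0  : []
PUSH -40 : [-40]
DUP      : [-40, -40]
DUP      : [-40, -40, -40]
OVER     : [-40, -40, -40, -40]
GT       : [-40, -40, 0]
LT       : [-40, 1]
SWAP     : [1, -40]
GT       : [1]
PUSH 35  : [1, 35]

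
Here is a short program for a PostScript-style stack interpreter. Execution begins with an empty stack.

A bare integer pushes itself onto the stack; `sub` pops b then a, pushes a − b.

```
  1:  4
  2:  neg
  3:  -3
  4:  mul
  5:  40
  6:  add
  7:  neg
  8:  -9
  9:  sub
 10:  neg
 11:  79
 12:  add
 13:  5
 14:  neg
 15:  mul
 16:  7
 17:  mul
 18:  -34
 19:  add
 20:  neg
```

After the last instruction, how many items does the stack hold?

1

4    [4]
neg  [-4]
-3   [-4, -3]
mul  [12]
40   [12, 40]
add  [52]
neg  [-52]
-9   [-52, -9]
sub  [-43]
neg  [43]
79   [43, 79]
add  [122]
5    [122, 5]
neg  [122, -5]
mul  [-610]
7    [-610, 7]
mul  [-4270]
-34  [-4270, -34]
add  [-4304]
neg  [4304]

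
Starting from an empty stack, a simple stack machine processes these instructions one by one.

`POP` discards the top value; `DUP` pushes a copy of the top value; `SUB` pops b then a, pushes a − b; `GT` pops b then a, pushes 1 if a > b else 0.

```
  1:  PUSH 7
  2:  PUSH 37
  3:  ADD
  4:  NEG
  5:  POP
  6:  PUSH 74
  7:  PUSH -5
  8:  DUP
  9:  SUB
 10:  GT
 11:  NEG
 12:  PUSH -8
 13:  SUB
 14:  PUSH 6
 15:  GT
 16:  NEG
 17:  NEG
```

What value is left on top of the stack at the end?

1

PUSH 7   7
PUSH 37  7 37
ADD      44
NEG      -44
POP      (empty)
PUSH 74  74
PUSH -5  74 -5
DUP      74 -5 -5
SUB      74 0
GT       1
NEG      -1
PUSH -8  -1 -8
SUB      7
PUSH 6   7 6
GT       1
NEG      -1
NEG      1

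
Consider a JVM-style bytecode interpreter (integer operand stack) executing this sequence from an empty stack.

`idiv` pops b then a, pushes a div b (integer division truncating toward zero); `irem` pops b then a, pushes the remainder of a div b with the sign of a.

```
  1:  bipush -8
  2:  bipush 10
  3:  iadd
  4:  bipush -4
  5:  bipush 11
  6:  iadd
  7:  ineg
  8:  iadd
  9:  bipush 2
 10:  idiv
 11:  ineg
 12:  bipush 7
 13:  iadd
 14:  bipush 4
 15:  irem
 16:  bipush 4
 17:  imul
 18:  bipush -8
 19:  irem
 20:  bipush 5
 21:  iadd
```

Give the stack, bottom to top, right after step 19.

[4]

bipush -8 → [-8]
bipush 10 → [-8, 10]
iadd      → [2]
bipush -4 → [2, -4]
bipush 11 → [2, -4, 11]
iadd      → [2, 7]
ineg      → [2, -7]
iadd      → [-5]
bipush 2  → [-5, 2]
idiv      → [-2]
ineg      → [2]
bipush 7  → [2, 7]
iadd      → [9]
bipush 4  → [9, 4]
irem      → [1]
bipush 4  → [1, 4]
imul      → [4]
bipush -8 → [4, -8]
irem      → [4]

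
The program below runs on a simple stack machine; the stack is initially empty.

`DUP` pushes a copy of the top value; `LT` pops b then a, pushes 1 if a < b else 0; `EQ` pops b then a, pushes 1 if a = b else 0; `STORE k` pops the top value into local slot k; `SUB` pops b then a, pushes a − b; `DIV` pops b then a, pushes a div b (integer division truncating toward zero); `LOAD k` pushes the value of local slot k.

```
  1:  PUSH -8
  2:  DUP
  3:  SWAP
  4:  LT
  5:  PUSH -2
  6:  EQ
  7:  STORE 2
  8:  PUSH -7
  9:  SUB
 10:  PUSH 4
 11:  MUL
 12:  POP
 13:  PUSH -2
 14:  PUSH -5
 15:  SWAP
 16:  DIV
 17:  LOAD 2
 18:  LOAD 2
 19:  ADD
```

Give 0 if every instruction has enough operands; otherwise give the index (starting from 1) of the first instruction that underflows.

9

PUSH -8 : [-8]
DUP     : [-8, -8]
SWAP    : [-8, -8]
LT      : [0]
PUSH -2 : [0, -2]
EQ      : [0]
STORE 2 : []
PUSH -7 : [-7]
SUB  — needs 2 operands, stack has 1 → underflow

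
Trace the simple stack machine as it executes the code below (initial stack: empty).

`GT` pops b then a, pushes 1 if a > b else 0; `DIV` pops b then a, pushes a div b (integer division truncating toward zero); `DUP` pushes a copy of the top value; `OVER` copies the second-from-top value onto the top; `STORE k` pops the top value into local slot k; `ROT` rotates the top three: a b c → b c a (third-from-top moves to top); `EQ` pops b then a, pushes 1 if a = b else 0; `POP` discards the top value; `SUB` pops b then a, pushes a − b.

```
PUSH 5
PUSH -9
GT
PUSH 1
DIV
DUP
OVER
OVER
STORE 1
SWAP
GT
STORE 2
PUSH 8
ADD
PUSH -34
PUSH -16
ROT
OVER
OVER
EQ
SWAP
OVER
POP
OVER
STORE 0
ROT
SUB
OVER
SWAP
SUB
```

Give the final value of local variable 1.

1

PUSH 5    5
PUSH -9   5 -9
GT        1
PUSH 1    1 1
DIV       1
DUP       1 1
OVER      1 1 1
OVER      1 1 1 1
STORE 1   1 1 1
SWAP      1 1 1
GT        1 0
STORE 2   1
PUSH 8    1 8
ADD       9
PUSH -34  9 -34
PUSH -16  9 -34 -16
ROT       -34 -16 9
OVER      -34 -16 9 -16
OVER      -34 -16 9 -16 9
EQ        -34 -16 9 0
SWAP      -34 -16 0 9
OVER      -34 -16 0 9 0
POP       -34 -16 0 9
OVER      -34 -16 0 9 0
STORE 0   -34 -16 0 9
ROT       -34 0 9 -16
SUB       -34 0 25
OVER      -34 0 25 0
SWAP      -34 0 0 25
SUB       -34 0 -25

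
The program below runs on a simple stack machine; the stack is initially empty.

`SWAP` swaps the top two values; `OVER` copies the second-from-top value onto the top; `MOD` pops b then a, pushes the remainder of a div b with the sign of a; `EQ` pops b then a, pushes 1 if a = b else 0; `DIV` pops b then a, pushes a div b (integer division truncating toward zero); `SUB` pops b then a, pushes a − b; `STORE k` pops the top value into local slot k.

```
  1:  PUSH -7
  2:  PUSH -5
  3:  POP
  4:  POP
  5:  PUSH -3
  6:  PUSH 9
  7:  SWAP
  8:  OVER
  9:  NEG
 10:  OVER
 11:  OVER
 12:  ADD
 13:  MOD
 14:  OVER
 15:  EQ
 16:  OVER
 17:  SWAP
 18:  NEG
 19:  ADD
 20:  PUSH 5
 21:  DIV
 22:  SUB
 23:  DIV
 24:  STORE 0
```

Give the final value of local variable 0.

PUSH -7 -> -7
PUSH -5 -> -7 -5
POP     -> -7
POP     -> (empty)
PUSH -3 -> -3
PUSH 9  -> -3 9
SWAP    -> 9 -3
OVER    -> 9 -3 9
NEG     -> 9 -3 -9
OVER    -> 9 -3 -9 -3
OVER    -> 9 -3 -9 -3 -9
ADD     -> 9 -3 -9 -12
MOD     -> 9 -3 -9
OVER    -> 9 -3 -9 -3
EQ      -> 9 -3 0
OVER    -> 9 -3 0 -3
SWAP    -> 9 -3 -3 0
NEG     -> 9 -3 -3 0
ADD     -> 9 -3 -3
PUSH 5  -> 9 -3 -3 5
DIV     -> 9 -3 0
SUB     -> 9 -3
DIV     -> -3
STORE 0 -> (empty)

-3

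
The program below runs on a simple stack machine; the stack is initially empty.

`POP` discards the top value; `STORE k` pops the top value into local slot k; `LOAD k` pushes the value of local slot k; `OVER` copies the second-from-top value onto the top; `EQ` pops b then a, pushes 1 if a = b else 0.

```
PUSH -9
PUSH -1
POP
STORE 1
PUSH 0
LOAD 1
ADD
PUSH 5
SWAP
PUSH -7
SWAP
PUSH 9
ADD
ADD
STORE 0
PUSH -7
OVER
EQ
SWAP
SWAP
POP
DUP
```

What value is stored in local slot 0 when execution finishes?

PUSH -9 -> [-9]
PUSH -1 -> [-9, -1]
POP     -> [-9]
STORE 1 -> []
PUSH 0  -> [0]
LOAD 1  -> [0, -9]
ADD     -> [-9]
PUSH 5  -> [-9, 5]
SWAP    -> [5, -9]
PUSH -7 -> [5, -9, -7]
SWAP    -> [5, -7, -9]
PUSH 9  -> [5, -7, -9, 9]
ADD     -> [5, -7, 0]
ADD     -> [5, -7]
STORE 0 -> [5]
PUSH -7 -> [5, -7]
OVER    -> [5, -7, 5]
EQ      -> [5, 0]
SWAP    -> [0, 5]
SWAP    -> [5, 0]
POP     -> [5]
DUP     -> [5, 5]

-7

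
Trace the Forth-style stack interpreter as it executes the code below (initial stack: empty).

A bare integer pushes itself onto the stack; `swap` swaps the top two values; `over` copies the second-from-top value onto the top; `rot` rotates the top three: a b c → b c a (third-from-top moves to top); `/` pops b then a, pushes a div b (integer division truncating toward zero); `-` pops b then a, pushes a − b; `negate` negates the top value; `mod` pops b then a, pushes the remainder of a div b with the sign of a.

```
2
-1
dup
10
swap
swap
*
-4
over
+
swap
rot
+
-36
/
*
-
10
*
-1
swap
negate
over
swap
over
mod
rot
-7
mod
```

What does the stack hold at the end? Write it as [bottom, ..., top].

2      → 2
-1     → 2 -1
dup    → 2 -1 -1
10     → 2 -1 -1 10
swap   → 2 -1 10 -1
swap   → 2 -1 -1 10
*      → 2 -1 -10
-4     → 2 -1 -10 -4
over   → 2 -1 -10 -4 -10
+      → 2 -1 -10 -14
swap   → 2 -1 -14 -10
rot    → 2 -14 -10 -1
+      → 2 -14 -11
-36    → 2 -14 -11 -36
/      → 2 -14 0
*      → 2 0
-      → 2
10     → 2 10
*      → 20
-1     → 20 -1
swap   → -1 20
negate → -1 -20
over   → -1 -20 -1
swap   → -1 -1 -20
over   → -1 -1 -20 -1
mod    → -1 -1 0
rot    → -1 0 -1
-7     → -1 0 -1 -7
mod    → -1 0 -1

[-1, 0, -1]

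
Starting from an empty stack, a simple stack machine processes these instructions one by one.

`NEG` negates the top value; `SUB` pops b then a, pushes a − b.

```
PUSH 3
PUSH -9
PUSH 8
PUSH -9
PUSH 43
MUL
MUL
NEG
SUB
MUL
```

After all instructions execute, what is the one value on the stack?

-9315

PUSH 3  → 3
PUSH -9 → 3 -9
PUSH 8  → 3 -9 8
PUSH -9 → 3 -9 8 -9
PUSH 43 → 3 -9 8 -9 43
MUL     → 3 -9 8 -387
MUL     → 3 -9 -3096
NEG     → 3 -9 3096
SUB     → 3 -3105
MUL     → -9315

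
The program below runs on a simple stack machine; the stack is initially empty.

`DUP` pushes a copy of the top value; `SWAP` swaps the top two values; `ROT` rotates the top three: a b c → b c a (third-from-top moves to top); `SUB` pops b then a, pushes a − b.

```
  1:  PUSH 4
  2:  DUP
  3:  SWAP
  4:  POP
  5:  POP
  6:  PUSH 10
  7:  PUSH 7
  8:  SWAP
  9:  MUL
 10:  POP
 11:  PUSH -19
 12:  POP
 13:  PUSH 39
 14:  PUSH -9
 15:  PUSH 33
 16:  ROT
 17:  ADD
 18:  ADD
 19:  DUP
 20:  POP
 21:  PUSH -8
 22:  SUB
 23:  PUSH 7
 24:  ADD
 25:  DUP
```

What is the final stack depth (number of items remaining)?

2

PUSH 4   -> [4]
DUP      -> [4, 4]
SWAP     -> [4, 4]
POP      -> [4]
POP      -> []
PUSH 10  -> [10]
PUSH 7   -> [10, 7]
SWAP     -> [7, 10]
MUL      -> [70]
POP      -> []
PUSH -19 -> [-19]
POP      -> []
PUSH 39  -> [39]
PUSH -9  -> [39, -9]
PUSH 33  -> [39, -9, 33]
ROT      -> [-9, 33, 39]
ADD      -> [-9, 72]
ADD      -> [63]
DUP      -> [63, 63]
POP      -> [63]
PUSH -8  -> [63, -8]
SUB      -> [71]
PUSH 7   -> [71, 7]
ADD      -> [78]
DUP      -> [78, 78]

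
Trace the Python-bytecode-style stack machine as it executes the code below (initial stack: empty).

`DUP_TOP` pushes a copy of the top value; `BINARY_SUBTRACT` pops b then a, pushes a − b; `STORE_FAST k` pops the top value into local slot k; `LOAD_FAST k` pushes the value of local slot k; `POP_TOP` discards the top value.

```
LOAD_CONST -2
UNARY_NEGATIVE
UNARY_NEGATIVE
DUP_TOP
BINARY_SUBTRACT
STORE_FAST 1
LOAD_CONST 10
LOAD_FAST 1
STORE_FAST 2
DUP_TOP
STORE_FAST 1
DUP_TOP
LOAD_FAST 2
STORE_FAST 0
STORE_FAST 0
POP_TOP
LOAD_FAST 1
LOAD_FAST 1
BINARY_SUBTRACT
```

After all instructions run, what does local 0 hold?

10

LOAD_CONST -2    [-2]
UNARY_NEGATIVE   [2]
UNARY_NEGATIVE   [-2]
DUP_TOP          [-2, -2]
BINARY_SUBTRACT  [0]
STORE_FAST 1     []
LOAD_CONST 10    [10]
LOAD_FAST 1      [10, 0]
STORE_FAST 2     [10]
DUP_TOP          [10, 10]
STORE_FAST 1     [10]
DUP_TOP          [10, 10]
LOAD_FAST 2      [10, 10, 0]
STORE_FAST 0     [10, 10]
STORE_FAST 0     [10]
POP_TOP          []
LOAD_FAST 1      [10]
LOAD_FAST 1      [10, 10]
BINARY_SUBTRACT  [0]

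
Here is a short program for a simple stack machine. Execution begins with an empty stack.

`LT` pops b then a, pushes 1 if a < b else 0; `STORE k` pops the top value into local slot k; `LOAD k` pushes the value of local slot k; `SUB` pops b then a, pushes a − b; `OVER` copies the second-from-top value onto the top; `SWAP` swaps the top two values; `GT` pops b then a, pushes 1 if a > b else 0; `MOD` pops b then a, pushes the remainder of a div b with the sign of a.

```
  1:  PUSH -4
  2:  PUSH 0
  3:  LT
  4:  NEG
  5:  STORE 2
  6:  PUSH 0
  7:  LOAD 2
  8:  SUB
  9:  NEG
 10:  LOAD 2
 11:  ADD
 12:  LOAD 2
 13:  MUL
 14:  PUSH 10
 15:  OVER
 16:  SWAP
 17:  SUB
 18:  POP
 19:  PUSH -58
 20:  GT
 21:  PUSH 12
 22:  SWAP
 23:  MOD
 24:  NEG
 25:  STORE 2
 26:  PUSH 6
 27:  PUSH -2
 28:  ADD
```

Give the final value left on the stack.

4

PUSH -4  → -4
PUSH 0   → -4 0
LT       → 1
NEG      → -1
STORE 2  → (empty)
PUSH 0   → 0
LOAD 2   → 0 -1
SUB      → 1
NEG      → -1
LOAD 2   → -1 -1
ADD      → -2
LOAD 2   → -2 -1
MUL      → 2
PUSH 10  → 2 10
OVER     → 2 10 2
SWAP     → 2 2 10
SUB      → 2 -8
POP      → 2
PUSH -58 → 2 -58
GT       → 1
PUSH 12  → 1 12
SWAP     → 12 1
MOD      → 0
NEG      → 0
STORE 2  → (empty)
PUSH 6   → 6
PUSH -2  → 6 -2
ADD      → 4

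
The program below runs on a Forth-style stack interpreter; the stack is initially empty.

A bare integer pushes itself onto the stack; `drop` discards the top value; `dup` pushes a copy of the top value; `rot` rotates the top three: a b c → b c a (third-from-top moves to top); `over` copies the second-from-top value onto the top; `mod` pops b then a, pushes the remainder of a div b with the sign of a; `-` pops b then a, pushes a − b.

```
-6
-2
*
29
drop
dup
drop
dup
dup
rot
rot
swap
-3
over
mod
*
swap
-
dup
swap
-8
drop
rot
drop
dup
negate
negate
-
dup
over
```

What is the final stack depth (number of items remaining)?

4

-6     → [-6]
-2     → [-6, -2]
*      → [12]
29     → [12, 29]
drop   → [12]
dup    → [12, 12]
drop   → [12]
dup    → [12, 12]
dup    → [12, 12, 12]
rot    → [12, 12, 12]
rot    → [12, 12, 12]
swap   → [12, 12, 12]
-3     → [12, 12, 12, -3]
over   → [12, 12, 12, -3, 12]
mod    → [12, 12, 12, -3]
*      → [12, 12, -36]
swap   → [12, -36, 12]
-      → [12, -48]
dup    → [12, -48, -48]
swap   → [12, -48, -48]
-8     → [12, -48, -48, -8]
drop   → [12, -48, -48]
rot    → [-48, -48, 12]
drop   → [-48, -48]
dup    → [-48, -48, -48]
negate → [-48, -48, 48]
negate → [-48, -48, -48]
-      → [-48, 0]
dup    → [-48, 0, 0]
over   → [-48, 0, 0, 0]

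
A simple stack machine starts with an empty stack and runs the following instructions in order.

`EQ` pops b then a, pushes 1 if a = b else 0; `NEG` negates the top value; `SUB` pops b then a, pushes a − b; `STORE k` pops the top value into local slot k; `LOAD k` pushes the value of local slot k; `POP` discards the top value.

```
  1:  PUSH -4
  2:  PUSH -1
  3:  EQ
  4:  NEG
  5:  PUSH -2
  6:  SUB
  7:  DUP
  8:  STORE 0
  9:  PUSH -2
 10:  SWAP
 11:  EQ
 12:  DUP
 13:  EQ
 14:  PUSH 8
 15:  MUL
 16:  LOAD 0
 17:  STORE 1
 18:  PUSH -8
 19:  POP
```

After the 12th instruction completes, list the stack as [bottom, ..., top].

[0, 0]

PUSH -4 : [-4]
PUSH -1 : [-4, -1]
EQ      : [0]
NEG     : [0]
PUSH -2 : [0, -2]
SUB     : [2]
DUP     : [2, 2]
STORE 0 : [2]
PUSH -2 : [2, -2]
SWAP    : [-2, 2]
EQ      : [0]
DUP     : [0, 0]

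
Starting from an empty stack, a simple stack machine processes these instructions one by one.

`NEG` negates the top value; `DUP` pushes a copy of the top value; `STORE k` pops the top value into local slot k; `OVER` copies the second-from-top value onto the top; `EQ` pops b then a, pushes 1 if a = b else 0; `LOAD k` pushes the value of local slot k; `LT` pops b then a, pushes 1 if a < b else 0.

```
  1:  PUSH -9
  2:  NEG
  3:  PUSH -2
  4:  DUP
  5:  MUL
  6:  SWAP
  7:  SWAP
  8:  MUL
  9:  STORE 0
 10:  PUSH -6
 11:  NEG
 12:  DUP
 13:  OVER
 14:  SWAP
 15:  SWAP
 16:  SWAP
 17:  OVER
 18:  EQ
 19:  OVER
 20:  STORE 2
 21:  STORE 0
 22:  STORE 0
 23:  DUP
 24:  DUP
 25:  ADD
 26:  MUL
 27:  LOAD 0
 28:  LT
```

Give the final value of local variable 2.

PUSH -9 : [-9]
NEG     : [9]
PUSH -2 : [9, -2]
DUP     : [9, -2, -2]
MUL     : [9, 4]
SWAP    : [4, 9]
SWAP    : [9, 4]
MUL     : [36]
STORE 0 : []
PUSH -6 : [-6]
NEG     : [6]
DUP     : [6, 6]
OVER    : [6, 6, 6]
SWAP    : [6, 6, 6]
SWAP    : [6, 6, 6]
SWAP    : [6, 6, 6]
OVER    : [6, 6, 6, 6]
EQ      : [6, 6, 1]
OVER    : [6, 6, 1, 6]
STORE 2 : [6, 6, 1]
STORE 0 : [6, 6]
STORE 0 : [6]
DUP     : [6, 6]
DUP     : [6, 6, 6]
ADD     : [6, 12]
MUL     : [72]
LOAD 0  : [72, 6]
LT      : [0]

6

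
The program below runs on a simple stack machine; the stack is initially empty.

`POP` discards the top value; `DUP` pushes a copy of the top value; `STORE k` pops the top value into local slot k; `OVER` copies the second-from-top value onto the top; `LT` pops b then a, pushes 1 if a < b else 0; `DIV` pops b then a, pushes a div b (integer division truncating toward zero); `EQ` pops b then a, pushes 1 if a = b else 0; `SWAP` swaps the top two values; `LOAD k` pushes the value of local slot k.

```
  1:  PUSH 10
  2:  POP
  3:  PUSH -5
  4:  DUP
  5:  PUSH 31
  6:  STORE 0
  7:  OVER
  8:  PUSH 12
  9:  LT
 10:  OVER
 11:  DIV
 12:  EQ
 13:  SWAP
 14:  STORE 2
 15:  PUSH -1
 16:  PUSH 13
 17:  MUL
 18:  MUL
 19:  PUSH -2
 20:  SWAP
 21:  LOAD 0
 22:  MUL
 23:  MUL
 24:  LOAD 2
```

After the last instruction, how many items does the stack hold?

2

PUSH 10 → [10]
POP     → []
PUSH -5 → [-5]
DUP     → [-5, -5]
PUSH 31 → [-5, -5, 31]
STORE 0 → [-5, -5]
OVER    → [-5, -5, -5]
PUSH 12 → [-5, -5, -5, 12]
LT      → [-5, -5, 1]
OVER    → [-5, -5, 1, -5]
DIV     → [-5, -5, 0]
EQ      → [-5, 0]
SWAP    → [0, -5]
STORE 2 → [0]
PUSH -1 → [0, -1]
PUSH 13 → [0, -1, 13]
MUL     → [0, -13]
MUL     → [0]
PUSH -2 → [0, -2]
SWAP    → [-2, 0]
LOAD 0  → [-2, 0, 31]
MUL     → [-2, 0]
MUL     → [0]
LOAD 2  → [0, -5]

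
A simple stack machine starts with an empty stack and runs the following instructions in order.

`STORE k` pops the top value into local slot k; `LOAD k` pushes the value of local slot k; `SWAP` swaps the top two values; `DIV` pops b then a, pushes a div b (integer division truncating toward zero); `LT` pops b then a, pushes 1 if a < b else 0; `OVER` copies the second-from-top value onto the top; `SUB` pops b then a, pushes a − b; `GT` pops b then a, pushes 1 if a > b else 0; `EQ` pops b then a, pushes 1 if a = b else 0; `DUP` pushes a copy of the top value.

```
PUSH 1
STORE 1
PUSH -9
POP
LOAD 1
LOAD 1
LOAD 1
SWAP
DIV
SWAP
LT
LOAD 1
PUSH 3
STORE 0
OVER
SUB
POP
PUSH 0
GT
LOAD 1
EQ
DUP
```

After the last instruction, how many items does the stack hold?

PUSH 1   1
STORE 1  (empty)
PUSH -9  -9
POP      (empty)
LOAD 1   1
LOAD 1   1 1
LOAD 1   1 1 1
SWAP     1 1 1
DIV      1 1
SWAP     1 1
LT       0
LOAD 1   0 1
PUSH 3   0 1 3
STORE 0  0 1
OVER     0 1 0
SUB      0 1
POP      0
PUSH 0   0 0
GT       0
LOAD 1   0 1
EQ       0
DUP      0 0

2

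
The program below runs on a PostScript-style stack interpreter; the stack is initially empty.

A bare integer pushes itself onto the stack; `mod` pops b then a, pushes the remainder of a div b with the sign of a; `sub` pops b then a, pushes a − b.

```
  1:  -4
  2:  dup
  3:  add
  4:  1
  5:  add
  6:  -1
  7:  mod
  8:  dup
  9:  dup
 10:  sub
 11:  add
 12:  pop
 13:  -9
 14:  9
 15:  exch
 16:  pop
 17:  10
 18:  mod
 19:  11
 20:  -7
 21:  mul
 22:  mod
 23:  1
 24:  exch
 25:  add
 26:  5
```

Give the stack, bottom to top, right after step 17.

[9, 10]

-4    -4
dup   -4 -4
add   -8
1     -8 1
add   -7
-1    -7 -1
mod   0
dup   0 0
dup   0 0 0
sub   0 0
add   0
pop   (empty)
-9    -9
9     -9 9
exch  9 -9
pop   9
10    9 10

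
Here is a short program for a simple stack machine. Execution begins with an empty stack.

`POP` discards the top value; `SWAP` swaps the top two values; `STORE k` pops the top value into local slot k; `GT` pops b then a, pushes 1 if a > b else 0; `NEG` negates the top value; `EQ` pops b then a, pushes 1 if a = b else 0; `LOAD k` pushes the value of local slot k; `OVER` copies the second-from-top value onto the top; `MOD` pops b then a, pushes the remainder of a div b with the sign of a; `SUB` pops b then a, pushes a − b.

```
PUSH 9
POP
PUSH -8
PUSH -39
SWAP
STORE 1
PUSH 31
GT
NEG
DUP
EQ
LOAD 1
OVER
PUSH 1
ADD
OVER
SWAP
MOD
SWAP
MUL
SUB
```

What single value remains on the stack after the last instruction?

1

PUSH 9   : [9]
POP      : []
PUSH -8  : [-8]
PUSH -39 : [-8, -39]
SWAP     : [-39, -8]
STORE 1  : [-39]
PUSH 31  : [-39, 31]
GT       : [0]
NEG      : [0]
DUP      : [0, 0]
EQ       : [1]
LOAD 1   : [1, -8]
OVER     : [1, -8, 1]
PUSH 1   : [1, -8, 1, 1]
ADD      : [1, -8, 2]
OVER     : [1, -8, 2, -8]
SWAP     : [1, -8, -8, 2]
MOD      : [1, -8, 0]
SWAP     : [1, 0, -8]
MUL      : [1, 0]
SUB      : [1]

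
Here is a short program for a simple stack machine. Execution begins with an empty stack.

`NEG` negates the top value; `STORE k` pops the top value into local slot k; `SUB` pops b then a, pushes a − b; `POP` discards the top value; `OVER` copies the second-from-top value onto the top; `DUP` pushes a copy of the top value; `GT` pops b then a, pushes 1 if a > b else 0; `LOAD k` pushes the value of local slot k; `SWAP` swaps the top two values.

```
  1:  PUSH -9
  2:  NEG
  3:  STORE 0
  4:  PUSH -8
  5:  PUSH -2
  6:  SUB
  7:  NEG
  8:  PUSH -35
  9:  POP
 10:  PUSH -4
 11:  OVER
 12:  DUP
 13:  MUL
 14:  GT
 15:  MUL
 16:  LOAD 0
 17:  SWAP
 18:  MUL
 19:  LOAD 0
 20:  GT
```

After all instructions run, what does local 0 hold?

9

PUSH -9  → [-9]
NEG      → [9]
STORE 0  → []
PUSH -8  → [-8]
PUSH -2  → [-8, -2]
SUB      → [-6]
NEG      → [6]
PUSH -35 → [6, -35]
POP      → [6]
PUSH -4  → [6, -4]
OVER     → [6, -4, 6]
DUP      → [6, -4, 6, 6]
MUL      → [6, -4, 36]
GT       → [6, 0]
MUL      → [0]
LOAD 0   → [0, 9]
SWAP     → [9, 0]
MUL      → [0]
LOAD 0   → [0, 9]
GT       → [0]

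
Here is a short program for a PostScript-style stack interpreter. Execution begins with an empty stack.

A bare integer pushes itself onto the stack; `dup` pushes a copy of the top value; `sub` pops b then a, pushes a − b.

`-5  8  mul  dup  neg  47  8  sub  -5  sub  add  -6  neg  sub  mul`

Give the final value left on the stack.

-3120

-5  → [-5]
8   → [-5, 8]
mul → [-40]
dup → [-40, -40]
neg → [-40, 40]
47  → [-40, 40, 47]
8   → [-40, 40, 47, 8]
sub → [-40, 40, 39]
-5  → [-40, 40, 39, -5]
sub → [-40, 40, 44]
add → [-40, 84]
-6  → [-40, 84, -6]
neg → [-40, 84, 6]
sub → [-40, 78]
mul → [-3120]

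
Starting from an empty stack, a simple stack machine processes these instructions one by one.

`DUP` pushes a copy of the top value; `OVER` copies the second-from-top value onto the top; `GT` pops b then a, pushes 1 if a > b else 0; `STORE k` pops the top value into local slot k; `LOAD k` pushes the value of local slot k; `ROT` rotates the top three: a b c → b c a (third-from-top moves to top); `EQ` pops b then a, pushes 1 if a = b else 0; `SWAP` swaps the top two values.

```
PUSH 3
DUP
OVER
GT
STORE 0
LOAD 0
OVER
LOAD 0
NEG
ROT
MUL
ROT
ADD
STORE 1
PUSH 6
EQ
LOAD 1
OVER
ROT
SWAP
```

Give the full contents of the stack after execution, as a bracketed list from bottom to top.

PUSH 3   3
DUP      3 3
OVER     3 3 3
GT       3 0
STORE 0  3
LOAD 0   3 0
OVER     3 0 3
LOAD 0   3 0 3 0
NEG      3 0 3 0
ROT      3 3 0 0
MUL      3 3 0
ROT      3 0 3
ADD      3 3
STORE 1  3
PUSH 6   3 6
EQ       0
LOAD 1   0 3
OVER     0 3 0
ROT      3 0 0
SWAP     3 0 0

[3, 0, 0]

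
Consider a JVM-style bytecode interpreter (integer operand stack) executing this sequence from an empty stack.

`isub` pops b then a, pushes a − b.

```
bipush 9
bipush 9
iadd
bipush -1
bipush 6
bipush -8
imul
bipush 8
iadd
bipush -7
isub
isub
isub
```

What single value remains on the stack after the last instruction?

bipush 9  -> 9
bipush 9  -> 9 9
iadd      -> 18
bipush -1 -> 18 -1
bipush 6  -> 18 -1 6
bipush -8 -> 18 -1 6 -8
imul      -> 18 -1 -48
bipush 8  -> 18 -1 -48 8
iadd      -> 18 -1 -40
bipush -7 -> 18 -1 -40 -7
isub      -> 18 -1 -33
isub      -> 18 32
isub      -> -14

-14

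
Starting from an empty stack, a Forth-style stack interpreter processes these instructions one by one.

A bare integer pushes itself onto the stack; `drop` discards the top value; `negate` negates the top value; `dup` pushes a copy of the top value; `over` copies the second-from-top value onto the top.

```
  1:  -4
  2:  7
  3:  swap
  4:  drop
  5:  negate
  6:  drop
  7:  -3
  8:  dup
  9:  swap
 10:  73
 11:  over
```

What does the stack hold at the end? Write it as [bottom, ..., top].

-4     → -4
7      → -4 7
swap   → 7 -4
drop   → 7
negate → -7
drop   → (empty)
-3     → -3
dup    → -3 -3
swap   → -3 -3
73     → -3 -3 73
over   → -3 -3 73 -3

[-3, -3, 73, -3]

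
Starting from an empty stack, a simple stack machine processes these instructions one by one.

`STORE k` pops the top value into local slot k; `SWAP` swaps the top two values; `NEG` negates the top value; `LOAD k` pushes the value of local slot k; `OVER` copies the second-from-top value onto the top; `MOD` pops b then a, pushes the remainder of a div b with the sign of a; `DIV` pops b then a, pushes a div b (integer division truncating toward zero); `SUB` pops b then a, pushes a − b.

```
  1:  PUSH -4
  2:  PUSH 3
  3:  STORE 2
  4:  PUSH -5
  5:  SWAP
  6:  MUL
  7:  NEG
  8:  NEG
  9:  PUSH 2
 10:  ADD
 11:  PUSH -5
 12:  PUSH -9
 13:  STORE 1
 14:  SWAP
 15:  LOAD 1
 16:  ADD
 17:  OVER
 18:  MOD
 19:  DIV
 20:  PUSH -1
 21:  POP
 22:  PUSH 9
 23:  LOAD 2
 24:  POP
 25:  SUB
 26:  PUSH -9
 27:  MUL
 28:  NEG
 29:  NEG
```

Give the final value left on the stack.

90

PUSH -4 : -4
PUSH 3  : -4 3
STORE 2 : -4
PUSH -5 : -4 -5
SWAP    : -5 -4
MUL     : 20
NEG     : -20
NEG     : 20
PUSH 2  : 20 2
ADD     : 22
PUSH -5 : 22 -5
PUSH -9 : 22 -5 -9
STORE 1 : 22 -5
SWAP    : -5 22
LOAD 1  : -5 22 -9
ADD     : -5 13
OVER    : -5 13 -5
MOD     : -5 3
DIV     : -1
PUSH -1 : -1 -1
POP     : -1
PUSH 9  : -1 9
LOAD 2  : -1 9 3
POP     : -1 9
SUB     : -10
PUSH -9 : -10 -9
MUL     : 90
NEG     : -90
NEG     : 90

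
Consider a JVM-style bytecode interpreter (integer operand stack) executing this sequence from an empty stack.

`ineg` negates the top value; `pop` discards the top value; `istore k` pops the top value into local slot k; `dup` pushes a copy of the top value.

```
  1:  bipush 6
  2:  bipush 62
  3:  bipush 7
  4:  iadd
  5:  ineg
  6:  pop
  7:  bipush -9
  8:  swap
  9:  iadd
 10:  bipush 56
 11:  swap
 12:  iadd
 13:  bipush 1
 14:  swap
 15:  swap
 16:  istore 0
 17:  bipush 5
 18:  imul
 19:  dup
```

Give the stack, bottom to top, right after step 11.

[56, -3]

bipush 6  → [6]
bipush 62 → [6, 62]
bipush 7  → [6, 62, 7]
iadd      → [6, 69]
ineg      → [6, -69]
pop       → [6]
bipush -9 → [6, -9]
swap      → [-9, 6]
iadd      → [-3]
bipush 56 → [-3, 56]
swap      → [56, -3]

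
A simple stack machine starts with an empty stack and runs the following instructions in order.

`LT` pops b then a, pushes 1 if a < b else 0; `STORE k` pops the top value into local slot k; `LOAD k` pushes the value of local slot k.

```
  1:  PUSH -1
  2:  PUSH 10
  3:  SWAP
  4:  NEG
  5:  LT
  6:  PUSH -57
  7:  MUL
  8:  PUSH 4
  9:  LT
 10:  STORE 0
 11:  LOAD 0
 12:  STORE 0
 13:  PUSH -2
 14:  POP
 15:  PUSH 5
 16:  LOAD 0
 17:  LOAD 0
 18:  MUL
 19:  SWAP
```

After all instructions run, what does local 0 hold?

1

PUSH -1  → -1
PUSH 10  → -1 10
SWAP     → 10 -1
NEG      → 10 1
LT       → 0
PUSH -57 → 0 -57
MUL      → 0
PUSH 4   → 0 4
LT       → 1
STORE 0  → (empty)
LOAD 0   → 1
STORE 0  → (empty)
PUSH -2  → -2
POP      → (empty)
PUSH 5   → 5
LOAD 0   → 5 1
LOAD 0   → 5 1 1
MUL      → 5 1
SWAP     → 1 5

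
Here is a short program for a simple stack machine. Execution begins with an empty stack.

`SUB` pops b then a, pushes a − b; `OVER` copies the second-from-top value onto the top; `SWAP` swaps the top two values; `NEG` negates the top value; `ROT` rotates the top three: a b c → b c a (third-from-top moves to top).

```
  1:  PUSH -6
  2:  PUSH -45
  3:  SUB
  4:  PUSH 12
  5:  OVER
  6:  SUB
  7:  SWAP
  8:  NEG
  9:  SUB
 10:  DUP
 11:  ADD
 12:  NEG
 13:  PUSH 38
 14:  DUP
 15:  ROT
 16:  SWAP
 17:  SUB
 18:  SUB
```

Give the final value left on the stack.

PUSH -6  → [-6]
PUSH -45 → [-6, -45]
SUB      → [39]
PUSH 12  → [39, 12]
OVER     → [39, 12, 39]
SUB      → [39, -27]
SWAP     → [-27, 39]
NEG      → [-27, -39]
SUB      → [12]
DUP      → [12, 12]
ADD      → [24]
NEG      → [-24]
PUSH 38  → [-24, 38]
DUP      → [-24, 38, 38]
ROT      → [38, 38, -24]
SWAP     → [38, -24, 38]
SUB      → [38, -62]
SUB      → [100]

100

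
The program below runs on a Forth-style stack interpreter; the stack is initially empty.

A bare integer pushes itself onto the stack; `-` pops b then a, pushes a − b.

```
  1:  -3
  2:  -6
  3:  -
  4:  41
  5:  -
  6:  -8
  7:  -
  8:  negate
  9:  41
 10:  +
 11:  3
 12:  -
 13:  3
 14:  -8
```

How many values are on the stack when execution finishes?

3

-3      -3
-6      -3 -6
-       3
41      3 41
-       -38
-8      -38 -8
-       -30
negate  30
41      30 41
+       71
3       71 3
-       68
3       68 3
-8      68 3 -8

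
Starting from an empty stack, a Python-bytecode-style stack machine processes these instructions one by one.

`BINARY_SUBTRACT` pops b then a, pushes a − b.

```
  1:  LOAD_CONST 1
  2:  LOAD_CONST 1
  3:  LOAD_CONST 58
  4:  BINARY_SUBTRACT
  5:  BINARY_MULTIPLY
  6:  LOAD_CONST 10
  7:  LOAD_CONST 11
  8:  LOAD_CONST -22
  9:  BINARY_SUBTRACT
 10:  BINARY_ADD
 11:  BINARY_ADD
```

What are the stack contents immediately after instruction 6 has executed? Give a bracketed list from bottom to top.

LOAD_CONST 1    : 1
LOAD_CONST 1    : 1 1
LOAD_CONST 58   : 1 1 58
BINARY_SUBTRACT : 1 -57
BINARY_MULTIPLY : -57
LOAD_CONST 10   : -57 10

[-57, 10]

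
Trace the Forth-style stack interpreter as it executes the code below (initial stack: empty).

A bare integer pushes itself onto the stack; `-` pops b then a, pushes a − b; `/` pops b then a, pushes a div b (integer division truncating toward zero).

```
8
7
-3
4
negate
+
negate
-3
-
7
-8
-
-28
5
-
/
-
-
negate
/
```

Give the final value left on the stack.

8      -> [8]
7      -> [8, 7]
-3     -> [8, 7, -3]
4      -> [8, 7, -3, 4]
negate -> [8, 7, -3, -4]
+      -> [8, 7, -7]
negate -> [8, 7, 7]
-3     -> [8, 7, 7, -3]
-      -> [8, 7, 10]
7      -> [8, 7, 10, 7]
-8     -> [8, 7, 10, 7, -8]
-      -> [8, 7, 10, 15]
-28    -> [8, 7, 10, 15, -28]
5      -> [8, 7, 10, 15, -28, 5]
-      -> [8, 7, 10, 15, -33]
/      -> [8, 7, 10, 0]
-      -> [8, 7, 10]
-      -> [8, -3]
negate -> [8, 3]
/      -> [2]

2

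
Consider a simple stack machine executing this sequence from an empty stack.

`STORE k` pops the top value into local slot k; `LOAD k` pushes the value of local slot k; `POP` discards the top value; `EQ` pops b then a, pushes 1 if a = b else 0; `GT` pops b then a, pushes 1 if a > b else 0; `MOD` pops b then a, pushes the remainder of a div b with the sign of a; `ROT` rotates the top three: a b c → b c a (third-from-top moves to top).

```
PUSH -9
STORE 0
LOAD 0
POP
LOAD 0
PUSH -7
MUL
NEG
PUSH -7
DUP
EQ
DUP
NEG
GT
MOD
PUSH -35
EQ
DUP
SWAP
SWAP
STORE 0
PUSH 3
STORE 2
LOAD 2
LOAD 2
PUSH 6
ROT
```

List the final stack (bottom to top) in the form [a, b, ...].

[0, 3, 6, 3]

PUSH -9   -9
STORE 0   (empty)
LOAD 0    -9
POP       (empty)
LOAD 0    -9
PUSH -7   -9 -7
MUL       63
NEG       -63
PUSH -7   -63 -7
DUP       -63 -7 -7
EQ        -63 1
DUP       -63 1 1
NEG       -63 1 -1
GT        -63 1
MOD       0
PUSH -35  0 -35
EQ        0
DUP       0 0
SWAP      0 0
SWAP      0 0
STORE 0   0
PUSH 3    0 3
STORE 2   0
LOAD 2    0 3
LOAD 2    0 3 3
PUSH 6    0 3 3 6
ROT       0 3 6 3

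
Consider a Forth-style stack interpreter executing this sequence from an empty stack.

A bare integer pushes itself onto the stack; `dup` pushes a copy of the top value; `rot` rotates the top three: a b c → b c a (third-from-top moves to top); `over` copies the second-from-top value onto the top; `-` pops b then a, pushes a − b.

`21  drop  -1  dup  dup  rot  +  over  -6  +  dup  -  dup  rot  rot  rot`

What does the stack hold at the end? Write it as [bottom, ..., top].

[-1, -2, 0, 0]

21   : 21
drop : (empty)
-1   : -1
dup  : -1 -1
dup  : -1 -1 -1
rot  : -1 -1 -1
+    : -1 -2
over : -1 -2 -1
-6   : -1 -2 -1 -6
+    : -1 -2 -7
dup  : -1 -2 -7 -7
-    : -1 -2 0
dup  : -1 -2 0 0
rot  : -1 0 0 -2
rot  : -1 0 -2 0
rot  : -1 -2 0 0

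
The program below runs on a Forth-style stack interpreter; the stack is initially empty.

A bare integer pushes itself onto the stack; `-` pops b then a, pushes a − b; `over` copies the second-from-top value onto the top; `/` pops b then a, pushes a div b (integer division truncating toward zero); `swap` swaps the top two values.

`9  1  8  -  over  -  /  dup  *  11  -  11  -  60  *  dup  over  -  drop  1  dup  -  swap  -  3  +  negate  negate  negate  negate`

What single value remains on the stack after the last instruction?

1323

9      : [9]
1      : [9, 1]
8      : [9, 1, 8]
-      : [9, -7]
over   : [9, -7, 9]
-      : [9, -16]
/      : [0]
dup    : [0, 0]
*      : [0]
11     : [0, 11]
-      : [-11]
11     : [-11, 11]
-      : [-22]
60     : [-22, 60]
*      : [-1320]
dup    : [-1320, -1320]
over   : [-1320, -1320, -1320]
-      : [-1320, 0]
drop   : [-1320]
1      : [-1320, 1]
dup    : [-1320, 1, 1]
-      : [-1320, 0]
swap   : [0, -1320]
-      : [1320]
3      : [1320, 3]
+      : [1323]
negate : [-1323]
negate : [1323]
negate : [-1323]
negate : [1323]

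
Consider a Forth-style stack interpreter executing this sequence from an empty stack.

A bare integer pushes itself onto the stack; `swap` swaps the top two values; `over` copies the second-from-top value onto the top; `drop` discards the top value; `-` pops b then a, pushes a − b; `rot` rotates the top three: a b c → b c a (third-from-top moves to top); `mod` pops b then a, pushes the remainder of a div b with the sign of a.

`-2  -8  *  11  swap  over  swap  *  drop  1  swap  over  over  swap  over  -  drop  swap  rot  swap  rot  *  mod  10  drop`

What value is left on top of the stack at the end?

-2    [-2]
-8    [-2, -8]
*     [16]
11    [16, 11]
swap  [11, 16]
over  [11, 16, 11]
swap  [11, 11, 16]
*     [11, 176]
drop  [11]
1     [11, 1]
swap  [1, 11]
over  [1, 11, 1]
over  [1, 11, 1, 11]
swap  [1, 11, 11, 1]
over  [1, 11, 11, 1, 11]
-     [1, 11, 11, -10]
drop  [1, 11, 11]
swap  [1, 11, 11]
rot   [11, 11, 1]
swap  [11, 1, 11]
rot   [1, 11, 11]
*     [1, 121]
mod   [1]
10    [1, 10]
drop  [1]

1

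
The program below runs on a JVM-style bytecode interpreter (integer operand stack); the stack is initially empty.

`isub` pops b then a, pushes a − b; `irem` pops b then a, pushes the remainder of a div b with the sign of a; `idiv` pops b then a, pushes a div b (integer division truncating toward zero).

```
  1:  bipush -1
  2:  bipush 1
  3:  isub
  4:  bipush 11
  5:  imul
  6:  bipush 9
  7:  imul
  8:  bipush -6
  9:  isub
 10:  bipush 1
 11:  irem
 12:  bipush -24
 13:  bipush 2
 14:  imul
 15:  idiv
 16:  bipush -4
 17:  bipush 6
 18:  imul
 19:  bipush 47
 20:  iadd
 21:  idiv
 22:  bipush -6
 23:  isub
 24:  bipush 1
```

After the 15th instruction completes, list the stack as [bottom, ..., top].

[0]

bipush -1  : -1
bipush 1   : -1 1
isub       : -2
bipush 11  : -2 11
imul       : -22
bipush 9   : -22 9
imul       : -198
bipush -6  : -198 -6
isub       : -192
bipush 1   : -192 1
irem       : 0
bipush -24 : 0 -24
bipush 2   : 0 -24 2
imul       : 0 -48
idiv       : 0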